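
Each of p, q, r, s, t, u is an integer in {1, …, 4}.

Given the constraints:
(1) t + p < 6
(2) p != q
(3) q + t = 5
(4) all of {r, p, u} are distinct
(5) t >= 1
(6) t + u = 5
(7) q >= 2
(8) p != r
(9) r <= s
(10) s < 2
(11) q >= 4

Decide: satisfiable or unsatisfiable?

Satisfiable

Try p = 2, q = 4, r = 1, s = 1, t = 1, u = 4.
Check constraint 1: t + p = 3; constraint 3: q + t = 5; constraint 6: t + u = 5. The remaining constraints are straightforward to verify.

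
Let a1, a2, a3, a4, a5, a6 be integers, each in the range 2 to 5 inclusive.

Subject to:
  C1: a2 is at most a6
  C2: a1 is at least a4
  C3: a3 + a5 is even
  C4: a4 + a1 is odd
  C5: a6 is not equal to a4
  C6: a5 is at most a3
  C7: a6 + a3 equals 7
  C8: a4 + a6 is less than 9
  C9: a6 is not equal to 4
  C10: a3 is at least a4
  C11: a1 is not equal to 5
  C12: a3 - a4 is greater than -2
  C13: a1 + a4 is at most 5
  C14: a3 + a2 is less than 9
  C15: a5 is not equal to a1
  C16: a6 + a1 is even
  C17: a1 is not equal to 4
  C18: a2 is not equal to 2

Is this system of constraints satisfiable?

Setting (a1, a2, a3, a4, a5, a6) = (3, 4, 2, 2, 2, 5) satisfies everything: constraint 7: a6 + a3 = 7; constraint 8: a4 + a6 = 7, and the others follow.

Satisfiable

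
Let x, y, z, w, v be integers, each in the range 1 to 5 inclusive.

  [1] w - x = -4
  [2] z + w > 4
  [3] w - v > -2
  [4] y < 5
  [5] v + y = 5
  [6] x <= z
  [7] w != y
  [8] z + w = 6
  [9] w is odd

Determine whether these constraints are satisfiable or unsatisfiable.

One satisfying assignment is x = 5, y = 4, z = 5, w = 1, v = 1.
For the less obvious constraints — constraint 1: w - x = -4; constraint 2: z + w = 6 — and the others hold by inspection.

Satisfiable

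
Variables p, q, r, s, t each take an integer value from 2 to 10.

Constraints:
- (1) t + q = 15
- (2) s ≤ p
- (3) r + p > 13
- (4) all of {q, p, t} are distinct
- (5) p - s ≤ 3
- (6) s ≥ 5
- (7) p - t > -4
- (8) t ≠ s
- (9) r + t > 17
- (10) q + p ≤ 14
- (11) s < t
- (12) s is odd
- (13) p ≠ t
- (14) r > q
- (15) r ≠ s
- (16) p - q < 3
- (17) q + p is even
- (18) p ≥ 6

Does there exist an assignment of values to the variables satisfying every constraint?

Satisfiable

Take p = 7, q = 5, r = 8, s = 7, t = 10. Then constraint 1: t + q = 15; constraint 3: r + p = 15; constraint 5: p - s = 0, and every other listed constraint is also met.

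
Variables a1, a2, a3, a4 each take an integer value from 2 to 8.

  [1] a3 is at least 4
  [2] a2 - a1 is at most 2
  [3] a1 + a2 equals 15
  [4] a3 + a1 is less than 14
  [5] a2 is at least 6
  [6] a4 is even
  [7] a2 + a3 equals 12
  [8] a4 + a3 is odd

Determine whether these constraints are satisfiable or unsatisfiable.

Satisfiable

The assignment a1 = 8, a2 = 7, a3 = 5, a4 = 8 works:
  constraint 2 holds since a2 - a1 = -1.
  constraint 3 holds since a1 + a2 = 15.
The rest check out directly.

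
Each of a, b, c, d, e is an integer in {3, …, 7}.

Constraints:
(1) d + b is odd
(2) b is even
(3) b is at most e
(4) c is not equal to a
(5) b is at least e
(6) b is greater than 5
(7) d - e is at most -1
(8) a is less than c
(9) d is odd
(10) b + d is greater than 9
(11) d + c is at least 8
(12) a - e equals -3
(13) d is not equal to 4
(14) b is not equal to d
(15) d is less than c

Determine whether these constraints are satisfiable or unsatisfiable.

The assignment a = 3, b = 6, c = 6, d = 5, e = 6 works:
  constraint 7 holds since d - e = -1.
  constraint 10 holds since b + d = 11.
The rest check out directly.

Satisfiable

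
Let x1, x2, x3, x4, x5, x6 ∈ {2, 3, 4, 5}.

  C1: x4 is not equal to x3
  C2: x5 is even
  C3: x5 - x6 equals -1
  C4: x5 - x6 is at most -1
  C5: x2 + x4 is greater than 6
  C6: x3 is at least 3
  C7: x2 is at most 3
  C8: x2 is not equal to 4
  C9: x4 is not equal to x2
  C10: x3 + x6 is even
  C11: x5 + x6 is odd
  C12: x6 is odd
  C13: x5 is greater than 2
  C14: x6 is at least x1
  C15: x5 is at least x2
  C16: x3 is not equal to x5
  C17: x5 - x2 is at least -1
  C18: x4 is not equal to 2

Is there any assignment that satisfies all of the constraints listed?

Satisfiable

Take x1 = 3, x2 = 2, x3 = 3, x4 = 5, x5 = 4, x6 = 5. Then constraint 3: x5 - x6 = -1; constraint 4: x5 - x6 = -1; constraint 5: x2 + x4 = 7, and every other listed constraint is also met.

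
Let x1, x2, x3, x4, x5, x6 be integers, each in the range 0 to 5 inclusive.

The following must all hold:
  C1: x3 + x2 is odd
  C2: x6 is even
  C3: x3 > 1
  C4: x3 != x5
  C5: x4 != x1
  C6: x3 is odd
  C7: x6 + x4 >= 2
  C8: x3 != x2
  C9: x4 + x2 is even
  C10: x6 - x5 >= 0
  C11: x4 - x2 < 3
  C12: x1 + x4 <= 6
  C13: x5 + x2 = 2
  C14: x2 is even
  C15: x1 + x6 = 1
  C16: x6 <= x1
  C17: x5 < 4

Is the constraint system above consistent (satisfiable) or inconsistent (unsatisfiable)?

Satisfiable

The assignment x1 = 1, x2 = 2, x3 = 3, x4 = 4, x5 = 0, x6 = 0 works:
  constraint 7 holds since x6 + x4 = 4.
  constraint 10 holds since x6 - x5 = 0.
The rest check out directly.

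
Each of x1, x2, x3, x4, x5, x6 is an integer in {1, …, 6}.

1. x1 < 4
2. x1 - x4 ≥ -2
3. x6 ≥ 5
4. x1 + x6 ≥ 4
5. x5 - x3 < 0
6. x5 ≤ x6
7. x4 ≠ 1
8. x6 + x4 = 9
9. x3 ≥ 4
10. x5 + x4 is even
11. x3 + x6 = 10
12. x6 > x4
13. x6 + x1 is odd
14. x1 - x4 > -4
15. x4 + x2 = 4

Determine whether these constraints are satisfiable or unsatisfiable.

Satisfiable

The assignment x1 = 1, x2 = 1, x3 = 4, x4 = 3, x5 = 1, x6 = 6 works:
  constraint 2 holds since x1 - x4 = -2.
  constraint 4 holds since x1 + x6 = 7.
  constraint 5 holds since x5 - x3 = -3.
The rest check out directly.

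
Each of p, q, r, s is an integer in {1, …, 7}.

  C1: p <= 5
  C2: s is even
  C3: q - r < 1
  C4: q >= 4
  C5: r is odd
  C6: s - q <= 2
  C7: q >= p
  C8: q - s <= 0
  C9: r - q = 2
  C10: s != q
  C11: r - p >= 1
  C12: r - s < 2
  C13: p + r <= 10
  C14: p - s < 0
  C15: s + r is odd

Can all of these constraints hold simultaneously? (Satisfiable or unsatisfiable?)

Satisfiable

The assignment p = 3, q = 5, r = 7, s = 6 works:
  constraint 3 holds since q - r = -2.
  constraint 6 holds since s - q = 1.
The rest check out directly.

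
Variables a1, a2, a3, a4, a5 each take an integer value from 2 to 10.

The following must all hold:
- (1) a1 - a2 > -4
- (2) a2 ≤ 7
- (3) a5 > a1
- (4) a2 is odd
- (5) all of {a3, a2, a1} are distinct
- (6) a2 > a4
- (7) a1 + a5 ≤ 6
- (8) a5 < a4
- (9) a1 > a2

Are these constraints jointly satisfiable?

Unsatisfiable

Constraints 3, 6, 8, and 9 give a5 < a4, a4 < a2, a2 < a1, a1 < a5. Chaining: a5 < a4 < a2 < a1 < a5, which forces a5 < a5 — impossible.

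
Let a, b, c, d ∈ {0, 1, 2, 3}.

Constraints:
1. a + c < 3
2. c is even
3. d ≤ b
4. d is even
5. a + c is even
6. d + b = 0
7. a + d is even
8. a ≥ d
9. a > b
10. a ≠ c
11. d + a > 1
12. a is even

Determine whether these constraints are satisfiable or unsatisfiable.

Satisfiable

Take a = 2, b = 0, c = 0, d = 0. Then constraint 1: a + c = 2; constraint 6: d + b = 0; constraint 11: d + a = 2, and every other listed constraint is also met.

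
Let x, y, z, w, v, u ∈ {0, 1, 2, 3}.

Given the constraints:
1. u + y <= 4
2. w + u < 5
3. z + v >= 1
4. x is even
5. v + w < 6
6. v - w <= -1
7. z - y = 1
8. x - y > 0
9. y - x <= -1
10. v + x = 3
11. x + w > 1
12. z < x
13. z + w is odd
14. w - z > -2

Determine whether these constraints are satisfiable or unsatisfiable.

Try x = 2, y = 0, z = 1, w = 2, v = 1, u = 2.
Check constraint 1: u + y = 2; constraint 2: w + u = 4. The remaining constraints are straightforward to verify.

Satisfiable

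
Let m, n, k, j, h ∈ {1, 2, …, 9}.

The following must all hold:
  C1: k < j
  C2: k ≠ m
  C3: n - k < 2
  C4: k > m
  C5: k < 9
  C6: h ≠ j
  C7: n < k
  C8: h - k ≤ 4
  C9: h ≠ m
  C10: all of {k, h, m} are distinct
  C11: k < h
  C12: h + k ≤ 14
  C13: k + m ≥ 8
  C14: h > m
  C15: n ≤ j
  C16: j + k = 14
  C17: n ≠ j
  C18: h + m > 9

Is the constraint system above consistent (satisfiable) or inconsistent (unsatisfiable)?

Setting (m, n, k, j, h) = (4, 4, 5, 9, 7) satisfies everything: constraint 3: n - k = -1; constraint 8: h - k = 2, and the others follow.

Satisfiable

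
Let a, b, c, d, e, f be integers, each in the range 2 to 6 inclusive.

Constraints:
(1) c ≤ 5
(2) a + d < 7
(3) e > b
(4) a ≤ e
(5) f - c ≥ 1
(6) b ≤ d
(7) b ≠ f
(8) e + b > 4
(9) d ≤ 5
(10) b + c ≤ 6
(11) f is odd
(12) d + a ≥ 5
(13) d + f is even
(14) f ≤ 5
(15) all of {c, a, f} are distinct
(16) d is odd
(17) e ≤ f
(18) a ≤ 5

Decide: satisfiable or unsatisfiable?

Satisfiable

One satisfying assignment is a = 2, b = 2, c = 3, d = 3, e = 4, f = 5.
For the less obvious constraints — constraint 2: a + d = 5; constraint 5: f - c = 2; constraint 8: e + b = 6 — and the others hold by inspection.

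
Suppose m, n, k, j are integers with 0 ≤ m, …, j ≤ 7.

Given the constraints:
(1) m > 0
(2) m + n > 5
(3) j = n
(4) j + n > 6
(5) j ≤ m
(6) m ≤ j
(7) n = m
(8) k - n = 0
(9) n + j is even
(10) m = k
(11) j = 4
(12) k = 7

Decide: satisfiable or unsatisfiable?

Constraint 11 fixes j = 4 and constraint 12 fixes k = 7. Constraints 3, 7, and 10 give j = n = m = k, so j = k. But 4 ≠ 7 — contradiction.

Unsatisfiable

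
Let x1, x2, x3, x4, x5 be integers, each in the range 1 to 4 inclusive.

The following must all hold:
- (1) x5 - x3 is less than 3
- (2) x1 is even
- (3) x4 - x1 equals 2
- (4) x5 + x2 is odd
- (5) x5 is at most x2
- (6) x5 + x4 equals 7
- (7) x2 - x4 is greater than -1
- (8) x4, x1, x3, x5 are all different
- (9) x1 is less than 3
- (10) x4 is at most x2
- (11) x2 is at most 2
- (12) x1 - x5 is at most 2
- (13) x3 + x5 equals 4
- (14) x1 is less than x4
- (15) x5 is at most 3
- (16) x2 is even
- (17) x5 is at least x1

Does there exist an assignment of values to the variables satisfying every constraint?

Unsatisfiable

From constraint 15: x5 ≤ 3. From constraints 10 and 11: x4 ≤ x2 ≤ 2. Hence x5 + x4 ≤ 5. But constraint 6 requires x5 + x4 = 7, and 7 > 5. Contradiction.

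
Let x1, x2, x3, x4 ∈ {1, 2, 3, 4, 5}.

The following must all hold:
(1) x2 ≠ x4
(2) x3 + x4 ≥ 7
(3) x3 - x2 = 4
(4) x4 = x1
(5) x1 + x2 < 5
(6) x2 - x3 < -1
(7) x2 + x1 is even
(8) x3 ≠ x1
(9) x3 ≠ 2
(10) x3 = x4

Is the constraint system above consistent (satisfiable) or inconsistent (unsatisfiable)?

Unsatisfiable

From constraints 4 and 10, x3 = x4 = x1, so x3 = x1. But constraint 8 says x3 ≠ x1. Contradiction.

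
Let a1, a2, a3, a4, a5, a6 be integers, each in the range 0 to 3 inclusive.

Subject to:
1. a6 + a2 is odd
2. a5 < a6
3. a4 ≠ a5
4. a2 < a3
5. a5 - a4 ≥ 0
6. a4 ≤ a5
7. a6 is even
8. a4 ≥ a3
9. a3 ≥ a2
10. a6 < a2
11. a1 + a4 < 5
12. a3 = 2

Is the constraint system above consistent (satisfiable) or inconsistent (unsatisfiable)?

Constraints 2, 5, 8, 9, and 10 give a5 < a6, a6 < a2, a2 ≤ a3, a3 ≤ a4, a4 ≤ a5. Chaining: a5 < a6 < a2 ≤ a3 ≤ a4 ≤ a5, which forces a5 < a5 — impossible.

Unsatisfiable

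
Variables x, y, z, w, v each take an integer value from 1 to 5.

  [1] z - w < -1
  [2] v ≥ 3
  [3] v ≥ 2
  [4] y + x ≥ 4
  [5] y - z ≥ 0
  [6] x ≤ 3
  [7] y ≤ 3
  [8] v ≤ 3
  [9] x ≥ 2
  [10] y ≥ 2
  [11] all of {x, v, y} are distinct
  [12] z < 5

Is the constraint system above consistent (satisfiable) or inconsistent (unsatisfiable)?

Unsatisfiable

Constraints 3, 6, 7, 8, 9, and 10 confine each of x, v, y to the 2 values {2, 3}.
Constraint 11 requires all 3 of them to be distinct, but only 2 values are available — impossible by the pigeonhole principle.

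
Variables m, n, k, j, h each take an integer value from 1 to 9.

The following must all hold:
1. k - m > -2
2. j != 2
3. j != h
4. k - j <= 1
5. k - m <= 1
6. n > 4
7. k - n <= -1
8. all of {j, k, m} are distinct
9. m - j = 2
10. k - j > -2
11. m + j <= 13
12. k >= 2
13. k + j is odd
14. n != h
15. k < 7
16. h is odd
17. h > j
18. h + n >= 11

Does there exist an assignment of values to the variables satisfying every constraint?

One satisfying assignment is m = 6, n = 6, k = 5, j = 4, h = 7.
For the less obvious constraints — constraint 1: k - m = -1; constraint 4: k - j = 1; constraint 5: k - m = -1 — and the others hold by inspection.

Satisfiable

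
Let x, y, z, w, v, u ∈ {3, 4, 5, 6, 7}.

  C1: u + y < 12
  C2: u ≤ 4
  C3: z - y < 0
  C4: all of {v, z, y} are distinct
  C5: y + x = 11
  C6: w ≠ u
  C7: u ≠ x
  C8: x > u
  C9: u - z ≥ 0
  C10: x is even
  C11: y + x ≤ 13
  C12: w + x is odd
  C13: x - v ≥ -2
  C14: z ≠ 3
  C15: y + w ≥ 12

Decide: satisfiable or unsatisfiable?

Satisfiable

Try x = 6, y = 5, z = 4, w = 7, v = 6, u = 4.
Check constraint 1: u + y = 9; constraint 3: z - y = -1; constraint 5: y + x = 11. The remaining constraints are straightforward to verify.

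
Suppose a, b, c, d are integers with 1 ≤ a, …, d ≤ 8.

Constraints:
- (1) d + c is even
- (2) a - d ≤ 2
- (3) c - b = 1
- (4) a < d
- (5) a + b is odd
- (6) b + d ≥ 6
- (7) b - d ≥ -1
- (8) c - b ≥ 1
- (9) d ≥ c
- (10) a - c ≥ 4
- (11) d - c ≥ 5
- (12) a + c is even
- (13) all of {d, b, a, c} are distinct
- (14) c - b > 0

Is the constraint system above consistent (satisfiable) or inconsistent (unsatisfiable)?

Constraints 2, 7, 8, and 10 give d − a ≥ -2, a − c ≥ 4, c − b ≥ 1, b − d ≥ -1.
Adding all 4 inequalities: the left sides telescope to 0, and the right sides sum to (-2) + 4 + 1 + (-1) = 2. So 0 ≥ 2, which is false.

Unsatisfiable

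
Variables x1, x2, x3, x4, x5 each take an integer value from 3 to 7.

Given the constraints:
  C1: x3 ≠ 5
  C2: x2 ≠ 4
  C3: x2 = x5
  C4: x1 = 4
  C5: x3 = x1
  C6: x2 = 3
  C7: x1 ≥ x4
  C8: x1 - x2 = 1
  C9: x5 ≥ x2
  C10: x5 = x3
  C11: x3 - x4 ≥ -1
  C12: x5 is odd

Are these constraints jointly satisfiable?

Constraint 6 fixes x2 = 3 and constraint 4 fixes x1 = 4. Constraints 3, 5, and 10 give x2 = x5 = x3 = x1, so x2 = x1. But 3 ≠ 4 — contradiction.

Unsatisfiable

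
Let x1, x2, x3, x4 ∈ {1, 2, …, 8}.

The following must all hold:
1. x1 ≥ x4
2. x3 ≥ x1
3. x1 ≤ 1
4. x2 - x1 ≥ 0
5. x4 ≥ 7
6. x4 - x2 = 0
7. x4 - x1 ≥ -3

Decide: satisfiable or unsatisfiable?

Unsatisfiable

From constraints 1 and 5: x1 ≥ x4 and x4 ≥ 7, so x1 ≥ 7. From constraint 3: x1 ≤ 1. But 1 < 7, so no value of x1 works.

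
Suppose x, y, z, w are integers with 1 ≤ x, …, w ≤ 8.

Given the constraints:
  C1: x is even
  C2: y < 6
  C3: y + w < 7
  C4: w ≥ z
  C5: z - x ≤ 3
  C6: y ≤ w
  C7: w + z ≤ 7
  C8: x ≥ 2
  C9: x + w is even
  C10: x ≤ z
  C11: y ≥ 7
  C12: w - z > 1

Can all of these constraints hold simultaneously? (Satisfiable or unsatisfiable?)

From constraints 6 and 11: w ≥ y ≥ 7. From constraints 8 and 10: z ≥ x ≥ 2. Hence w + z ≥ 9. But constraint 7 requires w + z ≤ 7, and 7 < 9. Contradiction.

Unsatisfiable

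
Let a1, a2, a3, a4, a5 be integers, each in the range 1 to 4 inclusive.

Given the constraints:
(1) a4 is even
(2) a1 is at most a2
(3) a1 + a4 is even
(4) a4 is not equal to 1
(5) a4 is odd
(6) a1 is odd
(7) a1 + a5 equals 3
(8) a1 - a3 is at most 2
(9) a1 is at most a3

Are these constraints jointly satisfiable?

Constraint 6 makes a1 odd and constraint 1 makes a4 even, so a1 + a4 must be odd. Constraint 3 says a1 + a4 is even — contradiction.

Unsatisfiable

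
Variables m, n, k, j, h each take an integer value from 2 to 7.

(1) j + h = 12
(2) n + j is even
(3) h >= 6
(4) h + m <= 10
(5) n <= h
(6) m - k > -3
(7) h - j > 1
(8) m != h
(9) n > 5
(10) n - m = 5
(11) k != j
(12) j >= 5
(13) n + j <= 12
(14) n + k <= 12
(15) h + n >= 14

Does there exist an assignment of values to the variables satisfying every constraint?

Satisfiable

Try m = 2, n = 7, k = 2, j = 5, h = 7.
Check constraint 1: j + h = 12; constraint 4: h + m = 9; constraint 6: m - k = 0. The remaining constraints are straightforward to verify.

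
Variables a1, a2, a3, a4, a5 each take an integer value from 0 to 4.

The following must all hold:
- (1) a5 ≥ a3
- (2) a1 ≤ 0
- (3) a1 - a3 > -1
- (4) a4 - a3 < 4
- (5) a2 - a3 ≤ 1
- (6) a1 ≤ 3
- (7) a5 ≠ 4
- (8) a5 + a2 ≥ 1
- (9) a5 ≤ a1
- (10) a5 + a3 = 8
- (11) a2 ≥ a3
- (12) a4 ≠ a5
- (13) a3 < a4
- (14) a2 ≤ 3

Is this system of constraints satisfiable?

From constraints 6 and 9: a5 ≤ a1 ≤ 3. From constraints 11 and 14: a3 ≤ a2 ≤ 3. Hence a5 + a3 ≤ 6. But constraint 10 requires a5 + a3 = 8, and 8 > 6. Contradiction.

Unsatisfiable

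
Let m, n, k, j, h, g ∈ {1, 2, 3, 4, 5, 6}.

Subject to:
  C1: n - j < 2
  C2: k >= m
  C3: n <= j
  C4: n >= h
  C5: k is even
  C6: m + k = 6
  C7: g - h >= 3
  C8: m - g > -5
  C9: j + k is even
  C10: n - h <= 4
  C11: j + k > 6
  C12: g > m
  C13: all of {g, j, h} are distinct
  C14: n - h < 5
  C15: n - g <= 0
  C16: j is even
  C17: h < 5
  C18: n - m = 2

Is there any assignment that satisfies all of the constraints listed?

One satisfying assignment is m = 2, n = 4, k = 4, j = 4, h = 2, g = 6.
For the less obvious constraints — constraint 1: n - j = 0; constraint 6: m + k = 6 — and the others hold by inspection.

Satisfiable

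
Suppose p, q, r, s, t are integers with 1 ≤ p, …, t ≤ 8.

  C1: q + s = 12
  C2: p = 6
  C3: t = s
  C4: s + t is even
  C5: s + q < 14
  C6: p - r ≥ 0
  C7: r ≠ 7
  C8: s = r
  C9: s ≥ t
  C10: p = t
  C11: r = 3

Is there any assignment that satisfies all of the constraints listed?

Constraint 2 fixes p = 6 and constraint 11 fixes r = 3. Constraints 3, 8, and 10 give p = t = s = r, so p = r. But 6 ≠ 3 — contradiction.

Unsatisfiable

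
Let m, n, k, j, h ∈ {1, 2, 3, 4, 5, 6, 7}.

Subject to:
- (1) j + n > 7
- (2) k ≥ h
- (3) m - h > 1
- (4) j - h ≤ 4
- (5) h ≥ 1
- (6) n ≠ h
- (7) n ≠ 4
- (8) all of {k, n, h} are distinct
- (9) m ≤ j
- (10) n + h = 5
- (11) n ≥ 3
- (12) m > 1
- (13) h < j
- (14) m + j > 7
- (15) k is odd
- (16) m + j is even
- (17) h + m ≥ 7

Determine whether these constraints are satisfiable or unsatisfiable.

Setting (m, n, k, j, h) = (5, 3, 7, 5, 2) satisfies everything: constraint 1: j + n = 8; constraint 3: m - h = 3; constraint 4: j - h = 3, and the others follow.

Satisfiable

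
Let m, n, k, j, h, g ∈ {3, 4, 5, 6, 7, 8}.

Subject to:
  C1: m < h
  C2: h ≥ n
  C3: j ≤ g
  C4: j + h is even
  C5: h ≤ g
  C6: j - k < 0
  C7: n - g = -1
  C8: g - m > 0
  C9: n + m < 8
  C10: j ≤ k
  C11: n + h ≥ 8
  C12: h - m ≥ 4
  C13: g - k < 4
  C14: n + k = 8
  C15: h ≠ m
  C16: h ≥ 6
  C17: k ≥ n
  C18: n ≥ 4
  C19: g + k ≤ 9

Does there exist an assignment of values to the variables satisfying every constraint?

Unsatisfiable

From constraints 5 and 16: g ≥ h ≥ 6. From constraints 17 and 18: k ≥ n ≥ 4. Hence g + k ≥ 10. But constraint 19 requires g + k ≤ 9, and 9 < 10. Contradiction.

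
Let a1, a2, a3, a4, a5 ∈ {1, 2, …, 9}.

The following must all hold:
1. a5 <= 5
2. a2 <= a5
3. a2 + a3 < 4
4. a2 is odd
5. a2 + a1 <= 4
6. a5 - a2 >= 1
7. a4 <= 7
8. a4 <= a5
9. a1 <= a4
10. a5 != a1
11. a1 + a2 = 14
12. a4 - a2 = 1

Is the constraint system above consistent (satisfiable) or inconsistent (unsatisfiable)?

From constraints 7 and 9: a1 ≤ a4 ≤ 7. From constraints 1 and 2: a2 ≤ a5 ≤ 5. Hence a1 + a2 ≤ 12. But constraint 11 requires a1 + a2 = 14, and 14 > 12. Contradiction.

Unsatisfiable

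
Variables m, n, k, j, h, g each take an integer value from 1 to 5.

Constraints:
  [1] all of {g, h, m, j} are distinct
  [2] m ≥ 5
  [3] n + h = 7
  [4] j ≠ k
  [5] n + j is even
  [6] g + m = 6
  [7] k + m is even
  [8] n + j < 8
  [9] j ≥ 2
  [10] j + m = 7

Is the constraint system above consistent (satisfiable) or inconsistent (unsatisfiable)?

Satisfiable

Setting (m, n, k, j, h, g) = (5, 4, 5, 2, 3, 1) satisfies everything: constraint 3: n + h = 7; constraint 6: g + m = 6, and the others follow.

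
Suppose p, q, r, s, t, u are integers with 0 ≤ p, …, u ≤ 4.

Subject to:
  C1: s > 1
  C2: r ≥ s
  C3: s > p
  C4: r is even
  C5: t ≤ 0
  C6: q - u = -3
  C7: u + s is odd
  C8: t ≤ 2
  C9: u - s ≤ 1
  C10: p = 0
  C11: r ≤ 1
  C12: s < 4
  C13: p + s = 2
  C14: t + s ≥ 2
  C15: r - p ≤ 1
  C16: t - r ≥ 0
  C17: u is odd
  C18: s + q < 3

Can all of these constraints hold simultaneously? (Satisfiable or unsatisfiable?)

Unsatisfiable

From constraint 5: t ≤ 0. From constraints 2 and 11: s ≤ r ≤ 1. Hence t + s ≤ 1. But constraint 14 requires t + s ≥ 2, and 2 > 1. Contradiction.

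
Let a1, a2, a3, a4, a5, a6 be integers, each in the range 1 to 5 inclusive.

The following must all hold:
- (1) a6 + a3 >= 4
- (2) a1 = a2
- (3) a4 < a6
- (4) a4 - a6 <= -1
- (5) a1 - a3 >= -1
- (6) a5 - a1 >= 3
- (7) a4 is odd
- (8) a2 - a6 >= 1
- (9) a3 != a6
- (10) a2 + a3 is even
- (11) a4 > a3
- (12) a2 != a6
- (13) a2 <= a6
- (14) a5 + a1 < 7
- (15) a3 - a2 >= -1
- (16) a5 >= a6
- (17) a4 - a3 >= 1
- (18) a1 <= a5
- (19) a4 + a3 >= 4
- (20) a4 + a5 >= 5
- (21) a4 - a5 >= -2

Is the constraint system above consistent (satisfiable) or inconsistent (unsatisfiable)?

Unsatisfiable

Constraints 4, 5, 6, 8, 15, and 21 give a1 − a3 ≥ -1, a3 − a2 ≥ -1, a2 − a6 ≥ 1, a6 − a4 ≥ 1, a4 − a5 ≥ -2, a5 − a1 ≥ 3.
Adding all 6 inequalities: the left sides telescope to 0, and the right sides sum to (-1) + (-1) + 1 + 1 + (-2) + 3 = 1. So 0 ≥ 1, which is false.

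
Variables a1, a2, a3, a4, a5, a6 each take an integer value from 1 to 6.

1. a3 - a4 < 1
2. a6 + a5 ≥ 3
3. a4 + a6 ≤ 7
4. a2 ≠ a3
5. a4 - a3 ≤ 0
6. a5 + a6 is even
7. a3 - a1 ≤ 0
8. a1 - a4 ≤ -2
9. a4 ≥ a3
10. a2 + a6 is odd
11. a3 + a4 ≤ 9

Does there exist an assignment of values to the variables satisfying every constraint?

Unsatisfiable

Constraints 5, 7, and 8 give a3 − a4 ≥ 0, a4 − a1 ≥ 2, a1 − a3 ≥ 0.
Adding all 3 inequalities: the left sides telescope to 0, and the right sides sum to 0 + 2 + 0 = 2. So 0 ≥ 2, which is false.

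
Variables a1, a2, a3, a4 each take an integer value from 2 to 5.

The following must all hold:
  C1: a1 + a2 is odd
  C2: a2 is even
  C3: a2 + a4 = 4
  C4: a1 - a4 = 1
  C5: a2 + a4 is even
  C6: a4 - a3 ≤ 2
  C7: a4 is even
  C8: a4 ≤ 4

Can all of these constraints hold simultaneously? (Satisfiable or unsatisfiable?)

Satisfiable

The assignment a1 = 3, a2 = 2, a3 = 3, a4 = 2 works:
  constraint 3 holds since a2 + a4 = 4.
  constraint 4 holds since a1 - a4 = 1.
The rest check out directly.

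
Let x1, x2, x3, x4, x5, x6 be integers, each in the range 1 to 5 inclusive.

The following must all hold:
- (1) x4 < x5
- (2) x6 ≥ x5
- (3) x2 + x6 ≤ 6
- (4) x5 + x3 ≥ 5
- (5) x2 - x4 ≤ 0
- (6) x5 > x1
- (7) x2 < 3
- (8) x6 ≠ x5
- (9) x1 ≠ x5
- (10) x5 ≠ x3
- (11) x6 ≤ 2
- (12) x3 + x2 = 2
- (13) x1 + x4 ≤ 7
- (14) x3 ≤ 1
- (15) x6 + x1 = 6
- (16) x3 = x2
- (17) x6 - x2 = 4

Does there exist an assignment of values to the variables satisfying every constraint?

Unsatisfiable

From constraints 2 and 11: x5 ≤ x6 ≤ 2. From constraint 14: x3 ≤ 1. Hence x5 + x3 ≤ 3. But constraint 4 requires x5 + x3 ≥ 5, and 5 > 3. Contradiction.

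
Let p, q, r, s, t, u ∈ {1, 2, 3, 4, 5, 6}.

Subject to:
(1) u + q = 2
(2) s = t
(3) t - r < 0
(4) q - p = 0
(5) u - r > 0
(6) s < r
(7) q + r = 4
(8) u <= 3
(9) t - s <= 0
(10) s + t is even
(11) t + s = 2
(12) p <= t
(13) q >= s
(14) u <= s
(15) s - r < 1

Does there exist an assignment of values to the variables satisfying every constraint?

Unsatisfiable

Constraints 5, 6, and 14 give s < r, r < u, u ≤ s. Chaining: s < r < u ≤ s, which forces s < s — impossible.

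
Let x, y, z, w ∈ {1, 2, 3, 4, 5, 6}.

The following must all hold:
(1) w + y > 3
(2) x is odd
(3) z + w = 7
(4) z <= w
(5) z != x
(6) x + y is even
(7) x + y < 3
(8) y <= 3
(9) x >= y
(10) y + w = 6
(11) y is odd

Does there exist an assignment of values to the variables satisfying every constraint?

One satisfying assignment is x = 1, y = 1, z = 2, w = 5.
For the less obvious constraints — constraint 1: w + y = 6; constraint 3: z + w = 7; constraint 7: x + y = 2 — and the others hold by inspection.

Satisfiable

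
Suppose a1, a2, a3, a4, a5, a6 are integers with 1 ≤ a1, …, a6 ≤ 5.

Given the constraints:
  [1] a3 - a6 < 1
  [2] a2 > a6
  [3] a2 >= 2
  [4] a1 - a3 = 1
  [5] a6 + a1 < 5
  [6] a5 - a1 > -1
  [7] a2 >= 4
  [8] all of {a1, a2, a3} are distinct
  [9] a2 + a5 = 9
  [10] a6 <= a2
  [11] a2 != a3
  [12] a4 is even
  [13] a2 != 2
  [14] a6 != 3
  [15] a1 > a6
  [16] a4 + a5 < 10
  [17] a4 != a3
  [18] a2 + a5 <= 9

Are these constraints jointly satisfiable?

Satisfiable

Try a1 = 2, a2 = 5, a3 = 1, a4 = 4, a5 = 4, a6 = 1.
Check constraint 1: a3 - a6 = 0; constraint 4: a1 - a3 = 1. The remaining constraints are straightforward to verify.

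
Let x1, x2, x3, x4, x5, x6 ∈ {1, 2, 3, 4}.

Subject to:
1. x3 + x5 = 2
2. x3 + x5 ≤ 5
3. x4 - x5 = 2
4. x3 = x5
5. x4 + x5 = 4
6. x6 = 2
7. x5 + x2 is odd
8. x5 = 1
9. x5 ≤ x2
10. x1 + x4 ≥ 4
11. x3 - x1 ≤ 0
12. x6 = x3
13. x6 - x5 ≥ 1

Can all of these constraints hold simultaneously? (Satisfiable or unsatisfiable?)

Constraint 6 fixes x6 = 2 and constraint 8 fixes x5 = 1. Constraints 4 and 12 give x6 = x3 = x5, so x6 = x5. But 2 ≠ 1 — contradiction.

Unsatisfiable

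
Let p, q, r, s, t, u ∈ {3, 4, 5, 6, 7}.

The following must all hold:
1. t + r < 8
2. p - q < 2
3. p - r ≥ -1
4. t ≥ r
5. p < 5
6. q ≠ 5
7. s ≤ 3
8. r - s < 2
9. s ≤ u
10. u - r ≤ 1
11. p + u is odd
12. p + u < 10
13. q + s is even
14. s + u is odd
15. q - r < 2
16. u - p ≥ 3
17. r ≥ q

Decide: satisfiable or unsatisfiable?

Constraints 3, 10, and 16 give r − u ≥ -1, u − p ≥ 3, p − r ≥ -1.
Adding all 3 inequalities: the left sides telescope to 0, and the right sides sum to (-1) + 3 + (-1) = 1. So 0 ≥ 1, which is false.

Unsatisfiable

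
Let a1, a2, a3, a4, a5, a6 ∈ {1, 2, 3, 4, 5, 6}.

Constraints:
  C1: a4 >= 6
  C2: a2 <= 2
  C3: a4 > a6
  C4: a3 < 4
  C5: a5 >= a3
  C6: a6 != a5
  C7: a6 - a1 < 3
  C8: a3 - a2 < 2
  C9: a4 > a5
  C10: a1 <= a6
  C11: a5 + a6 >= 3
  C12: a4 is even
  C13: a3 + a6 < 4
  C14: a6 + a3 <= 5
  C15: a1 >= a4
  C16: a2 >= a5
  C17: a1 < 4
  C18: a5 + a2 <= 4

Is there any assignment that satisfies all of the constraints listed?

Unsatisfiable

From constraints 1 and 15: a1 ≥ a4 and a4 ≥ 6, so a1 ≥ 6. From constraint 17: a1 ≤ 3. But 3 < 6, so no value of a1 works.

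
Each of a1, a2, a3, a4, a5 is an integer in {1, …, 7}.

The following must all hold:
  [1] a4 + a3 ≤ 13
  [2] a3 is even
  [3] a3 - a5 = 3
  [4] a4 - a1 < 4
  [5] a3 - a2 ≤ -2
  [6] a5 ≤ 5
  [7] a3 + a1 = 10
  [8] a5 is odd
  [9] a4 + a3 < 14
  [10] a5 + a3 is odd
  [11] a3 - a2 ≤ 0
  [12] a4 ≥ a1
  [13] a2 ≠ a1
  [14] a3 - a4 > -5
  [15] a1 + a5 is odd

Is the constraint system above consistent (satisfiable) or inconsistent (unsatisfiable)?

Take a1 = 6, a2 = 7, a3 = 4, a4 = 7, a5 = 1. Then constraint 1: a4 + a3 = 11; constraint 3: a3 - a5 = 3; constraint 4: a4 - a1 = 1, and every other listed constraint is also met.

Satisfiable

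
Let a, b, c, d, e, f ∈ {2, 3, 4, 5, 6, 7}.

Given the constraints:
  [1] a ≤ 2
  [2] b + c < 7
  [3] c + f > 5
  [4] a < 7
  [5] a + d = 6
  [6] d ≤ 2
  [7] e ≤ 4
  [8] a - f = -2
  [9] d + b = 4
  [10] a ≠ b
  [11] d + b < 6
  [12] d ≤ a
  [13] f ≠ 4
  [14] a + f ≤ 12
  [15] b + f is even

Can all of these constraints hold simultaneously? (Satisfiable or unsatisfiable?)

Unsatisfiable

From constraint 1: a ≤ 2. From constraint 6: d ≤ 2. Hence a + d ≤ 4. But constraint 5 requires a + d = 6, and 6 > 4. Contradiction.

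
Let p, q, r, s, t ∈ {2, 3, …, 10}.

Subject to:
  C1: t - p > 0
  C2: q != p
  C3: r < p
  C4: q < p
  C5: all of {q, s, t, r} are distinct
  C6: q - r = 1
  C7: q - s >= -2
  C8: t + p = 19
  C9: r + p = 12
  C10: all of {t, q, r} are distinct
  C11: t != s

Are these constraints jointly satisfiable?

Satisfiable

Try p = 9, q = 4, r = 3, s = 6, t = 10.
Check constraint 1: t - p = 1; constraint 6: q - r = 1. The remaining constraints are straightforward to verify.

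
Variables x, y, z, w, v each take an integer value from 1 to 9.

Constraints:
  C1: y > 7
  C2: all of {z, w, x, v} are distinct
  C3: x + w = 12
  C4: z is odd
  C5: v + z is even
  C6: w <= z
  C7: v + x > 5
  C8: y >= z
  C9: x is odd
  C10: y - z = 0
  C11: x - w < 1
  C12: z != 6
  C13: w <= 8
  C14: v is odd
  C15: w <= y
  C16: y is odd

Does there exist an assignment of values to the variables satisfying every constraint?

Satisfiable

Try x = 5, y = 9, z = 9, w = 7, v = 1.
Check constraint 3: x + w = 12; constraint 7: v + x = 6. The remaining constraints are straightforward to verify.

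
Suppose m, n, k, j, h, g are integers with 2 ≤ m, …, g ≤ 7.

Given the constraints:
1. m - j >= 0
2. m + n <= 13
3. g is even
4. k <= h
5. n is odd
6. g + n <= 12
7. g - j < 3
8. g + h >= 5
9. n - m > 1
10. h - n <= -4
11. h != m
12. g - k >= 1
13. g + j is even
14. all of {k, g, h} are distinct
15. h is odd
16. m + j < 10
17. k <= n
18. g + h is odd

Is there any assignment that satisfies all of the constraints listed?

One satisfying assignment is m = 5, n = 7, k = 2, j = 2, h = 3, g = 4.
For the less obvious constraints — constraint 1: m - j = 3; constraint 2: m + n = 12 — and the others hold by inspection.

Satisfiable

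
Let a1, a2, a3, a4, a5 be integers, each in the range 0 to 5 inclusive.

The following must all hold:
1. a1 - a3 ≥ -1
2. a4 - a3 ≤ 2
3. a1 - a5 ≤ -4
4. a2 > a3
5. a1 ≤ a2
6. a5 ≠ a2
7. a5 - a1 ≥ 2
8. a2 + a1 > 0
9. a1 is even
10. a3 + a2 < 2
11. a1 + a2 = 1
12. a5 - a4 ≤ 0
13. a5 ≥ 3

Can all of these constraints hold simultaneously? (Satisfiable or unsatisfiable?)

Constraints 1, 2, 3, and 12 give a5 − a1 ≥ 4, a1 − a3 ≥ -1, a3 − a4 ≥ -2, a4 − a5 ≥ 0.
Adding all 4 inequalities: the left sides telescope to 0, and the right sides sum to 4 + (-1) + (-2) + 0 = 1. So 0 ≥ 1, which is false.

Unsatisfiable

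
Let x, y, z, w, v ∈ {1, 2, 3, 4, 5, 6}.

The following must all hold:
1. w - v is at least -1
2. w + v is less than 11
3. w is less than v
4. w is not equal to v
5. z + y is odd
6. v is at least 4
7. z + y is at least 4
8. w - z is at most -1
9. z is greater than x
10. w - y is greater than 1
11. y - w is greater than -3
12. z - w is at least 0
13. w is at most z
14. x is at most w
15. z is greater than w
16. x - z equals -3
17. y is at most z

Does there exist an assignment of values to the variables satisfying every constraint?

Satisfiable

Try x = 2, y = 2, z = 5, w = 4, v = 5.
Check constraint 1: w - v = -1; constraint 2: w + v = 9. The remaining constraints are straightforward to verify.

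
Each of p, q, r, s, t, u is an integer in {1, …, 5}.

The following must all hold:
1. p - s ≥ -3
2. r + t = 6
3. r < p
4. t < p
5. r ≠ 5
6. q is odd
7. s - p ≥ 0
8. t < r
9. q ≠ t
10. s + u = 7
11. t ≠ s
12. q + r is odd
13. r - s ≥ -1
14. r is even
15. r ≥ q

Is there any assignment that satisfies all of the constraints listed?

The assignment p = 5, q = 3, r = 4, s = 5, t = 2, u = 2 works:
  constraint 1 holds since p - s = 0.
  constraint 2 holds since r + t = 6.
The rest check out directly.

Satisfiable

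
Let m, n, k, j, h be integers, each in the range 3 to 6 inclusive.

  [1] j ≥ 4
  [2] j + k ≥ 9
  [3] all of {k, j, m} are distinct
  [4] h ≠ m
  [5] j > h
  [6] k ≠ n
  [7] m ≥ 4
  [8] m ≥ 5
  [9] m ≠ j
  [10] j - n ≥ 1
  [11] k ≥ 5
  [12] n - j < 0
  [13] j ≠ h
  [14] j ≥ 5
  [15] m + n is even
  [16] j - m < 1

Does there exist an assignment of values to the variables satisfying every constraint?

Constraints 8, 11, and 14 confine each of k, j, m to the 2 values {5, 6} (the domain already gives each ≤ 6).
Constraint 3 requires all 3 of them to be distinct, but only 2 values are available — impossible by the pigeonhole principle.

Unsatisfiable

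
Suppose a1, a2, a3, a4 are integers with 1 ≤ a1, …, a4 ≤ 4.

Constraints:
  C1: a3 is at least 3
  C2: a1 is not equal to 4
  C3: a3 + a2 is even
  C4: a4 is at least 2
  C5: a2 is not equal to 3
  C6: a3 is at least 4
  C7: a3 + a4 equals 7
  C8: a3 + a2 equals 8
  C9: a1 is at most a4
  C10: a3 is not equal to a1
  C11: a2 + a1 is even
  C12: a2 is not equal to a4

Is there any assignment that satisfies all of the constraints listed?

Try a1 = 2, a2 = 4, a3 = 4, a4 = 3.
Check constraint 3: a3 + a2 = 8 is even; constraint 7: a3 + a4 = 7; constraint 8: a3 + a2 = 8. The remaining constraints are straightforward to verify.

Satisfiable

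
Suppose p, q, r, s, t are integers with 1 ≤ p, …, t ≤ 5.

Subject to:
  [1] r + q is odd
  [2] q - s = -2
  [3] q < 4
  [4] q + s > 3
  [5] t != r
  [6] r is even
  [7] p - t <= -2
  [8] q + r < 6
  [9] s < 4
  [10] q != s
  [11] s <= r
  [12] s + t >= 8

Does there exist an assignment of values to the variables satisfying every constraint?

Satisfiable

The assignment p = 1, q = 1, r = 4, s = 3, t = 5 works:
  constraint 2 holds since q - s = -2.
  constraint 4 holds since q + s = 4.
  constraint 7 holds since p - t = -4.
The rest check out directly.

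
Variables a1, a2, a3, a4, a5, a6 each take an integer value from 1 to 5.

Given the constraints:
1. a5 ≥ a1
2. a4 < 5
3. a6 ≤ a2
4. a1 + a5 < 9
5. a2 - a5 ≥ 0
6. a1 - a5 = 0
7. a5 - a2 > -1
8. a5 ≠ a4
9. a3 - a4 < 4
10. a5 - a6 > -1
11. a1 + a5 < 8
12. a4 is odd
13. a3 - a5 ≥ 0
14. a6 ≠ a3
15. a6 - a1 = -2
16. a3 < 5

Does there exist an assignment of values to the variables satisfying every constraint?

Try a1 = 3, a2 = 3, a3 = 4, a4 = 1, a5 = 3, a6 = 1.
Check constraint 4: a1 + a5 = 6; constraint 5: a2 - a5 = 0. The remaining constraints are straightforward to verify.

Satisfiable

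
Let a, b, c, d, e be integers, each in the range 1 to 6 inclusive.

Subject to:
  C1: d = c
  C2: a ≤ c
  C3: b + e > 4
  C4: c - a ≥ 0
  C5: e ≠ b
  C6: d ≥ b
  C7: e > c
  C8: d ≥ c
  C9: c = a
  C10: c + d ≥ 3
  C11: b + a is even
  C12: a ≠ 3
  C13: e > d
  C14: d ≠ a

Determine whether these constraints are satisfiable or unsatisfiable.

From constraints 1 and 9, d = c = a, so d = a. But constraint 14 says d ≠ a. Contradiction.

Unsatisfiable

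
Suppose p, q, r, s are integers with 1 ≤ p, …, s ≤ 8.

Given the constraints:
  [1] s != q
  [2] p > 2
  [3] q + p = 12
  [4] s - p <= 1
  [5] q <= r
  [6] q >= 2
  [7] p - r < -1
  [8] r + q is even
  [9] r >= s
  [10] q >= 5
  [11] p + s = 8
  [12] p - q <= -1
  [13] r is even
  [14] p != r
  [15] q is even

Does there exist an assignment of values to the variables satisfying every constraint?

Setting (p, q, r, s) = (4, 8, 8, 4) satisfies everything: constraint 3: q + p = 12; constraint 4: s - p = 0; constraint 7: p - r = -4, and the others follow.

Satisfiable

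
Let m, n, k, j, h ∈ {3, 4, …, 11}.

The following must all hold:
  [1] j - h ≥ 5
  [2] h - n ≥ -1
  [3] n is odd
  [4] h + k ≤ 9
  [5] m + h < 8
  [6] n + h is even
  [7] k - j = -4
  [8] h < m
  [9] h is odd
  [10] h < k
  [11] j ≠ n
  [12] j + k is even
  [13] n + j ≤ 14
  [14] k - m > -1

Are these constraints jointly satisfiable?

Satisfiable

The assignment m = 4, n = 3, k = 6, j = 10, h = 3 works:
  constraint 1 holds since j - h = 7.
  constraint 2 holds since h - n = 0.
The rest check out directly.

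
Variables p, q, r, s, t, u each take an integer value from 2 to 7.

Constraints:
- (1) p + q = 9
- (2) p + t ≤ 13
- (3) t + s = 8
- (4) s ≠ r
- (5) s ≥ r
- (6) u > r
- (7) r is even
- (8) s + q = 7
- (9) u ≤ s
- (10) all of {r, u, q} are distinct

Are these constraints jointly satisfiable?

Setting (p, q, r, s, t, u) = (6, 3, 2, 4, 4, 4) satisfies everything: constraint 1: p + q = 9; constraint 2: p + t = 10; constraint 3: t + s = 8, and the others follow.

Satisfiable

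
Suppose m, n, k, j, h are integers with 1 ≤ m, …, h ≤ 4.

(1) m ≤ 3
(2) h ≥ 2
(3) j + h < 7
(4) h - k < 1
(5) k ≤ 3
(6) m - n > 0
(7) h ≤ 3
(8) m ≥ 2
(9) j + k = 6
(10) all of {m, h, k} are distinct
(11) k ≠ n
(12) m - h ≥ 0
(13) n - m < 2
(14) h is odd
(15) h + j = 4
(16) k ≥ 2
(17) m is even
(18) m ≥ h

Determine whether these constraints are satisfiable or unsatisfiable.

Constraints 1, 2, 5, 7, 8, and 16 confine each of m, h, k to the 2 values {2, 3}.
Constraint 10 requires all 3 of them to be distinct, but only 2 values are available — impossible by the pigeonhole principle.

Unsatisfiable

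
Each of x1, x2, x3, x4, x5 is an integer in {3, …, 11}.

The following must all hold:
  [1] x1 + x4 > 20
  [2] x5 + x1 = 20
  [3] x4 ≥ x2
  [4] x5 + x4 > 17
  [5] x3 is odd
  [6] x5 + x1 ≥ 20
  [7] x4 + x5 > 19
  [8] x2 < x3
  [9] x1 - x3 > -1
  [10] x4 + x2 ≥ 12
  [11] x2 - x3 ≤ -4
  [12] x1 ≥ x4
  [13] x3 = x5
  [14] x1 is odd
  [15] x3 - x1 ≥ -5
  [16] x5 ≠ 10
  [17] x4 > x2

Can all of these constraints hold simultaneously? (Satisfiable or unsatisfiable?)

Try x1 = 11, x2 = 3, x3 = 9, x4 = 11, x5 = 9.
Check constraint 1: x1 + x4 = 22; constraint 2: x5 + x1 = 20. The remaining constraints are straightforward to verify.

Satisfiable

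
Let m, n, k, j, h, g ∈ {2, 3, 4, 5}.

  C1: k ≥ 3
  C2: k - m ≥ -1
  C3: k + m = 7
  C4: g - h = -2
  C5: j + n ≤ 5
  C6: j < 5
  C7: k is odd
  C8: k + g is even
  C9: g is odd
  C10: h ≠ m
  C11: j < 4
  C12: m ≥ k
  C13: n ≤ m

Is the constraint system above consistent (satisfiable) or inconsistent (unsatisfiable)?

Take m = 4, n = 2, k = 3, j = 3, h = 5, g = 3. Then constraint 2: k - m = -1; constraint 3: k + m = 7; constraint 4: g - h = -2, and every other listed constraint is also met.

Satisfiable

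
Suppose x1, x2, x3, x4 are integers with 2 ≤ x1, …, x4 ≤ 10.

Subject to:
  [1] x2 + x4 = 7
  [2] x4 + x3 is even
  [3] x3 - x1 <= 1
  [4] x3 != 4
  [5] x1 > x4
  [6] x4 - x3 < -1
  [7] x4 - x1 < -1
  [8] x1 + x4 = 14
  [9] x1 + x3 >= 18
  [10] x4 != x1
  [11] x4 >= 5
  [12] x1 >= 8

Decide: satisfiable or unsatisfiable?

One satisfying assignment is x1 = 9, x2 = 2, x3 = 9, x4 = 5.
For the less obvious constraints — constraint 1: x2 + x4 = 7; constraint 3: x3 - x1 = 0 — and the others hold by inspection.

Satisfiable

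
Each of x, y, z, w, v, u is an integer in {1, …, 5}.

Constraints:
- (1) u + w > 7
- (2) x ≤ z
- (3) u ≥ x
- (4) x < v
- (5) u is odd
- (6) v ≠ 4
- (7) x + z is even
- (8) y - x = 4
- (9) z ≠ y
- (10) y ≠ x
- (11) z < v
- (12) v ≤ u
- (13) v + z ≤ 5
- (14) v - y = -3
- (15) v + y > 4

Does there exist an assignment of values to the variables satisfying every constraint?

Take x = 1, y = 5, z = 1, w = 4, v = 2, u = 5. Then constraint 1: u + w = 9; constraint 8: y - x = 4, and every other listed constraint is also met.

Satisfiable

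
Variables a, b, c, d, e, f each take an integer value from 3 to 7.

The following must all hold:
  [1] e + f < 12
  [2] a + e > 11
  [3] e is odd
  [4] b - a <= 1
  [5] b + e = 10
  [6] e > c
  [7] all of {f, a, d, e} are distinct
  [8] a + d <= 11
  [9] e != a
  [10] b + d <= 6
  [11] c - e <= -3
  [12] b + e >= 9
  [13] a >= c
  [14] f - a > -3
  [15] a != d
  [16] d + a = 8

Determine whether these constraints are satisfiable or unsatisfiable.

Setting (a, b, c, d, e, f) = (5, 3, 4, 3, 7, 4) satisfies everything: constraint 1: e + f = 11; constraint 2: a + e = 12; constraint 4: b - a = -2, and the others follow.

Satisfiable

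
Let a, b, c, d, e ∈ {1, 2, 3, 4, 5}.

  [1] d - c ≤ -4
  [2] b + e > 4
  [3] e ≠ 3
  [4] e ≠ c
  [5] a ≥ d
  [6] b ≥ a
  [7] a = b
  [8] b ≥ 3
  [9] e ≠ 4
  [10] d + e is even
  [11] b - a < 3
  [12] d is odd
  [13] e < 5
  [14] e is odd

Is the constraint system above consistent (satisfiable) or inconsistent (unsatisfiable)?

Satisfiable

Setting (a, b, c, d, e) = (5, 5, 5, 1, 1) satisfies everything: constraint 1: d - c = -4; constraint 2: b + e = 6; constraint 11: b - a = 0, and the others follow.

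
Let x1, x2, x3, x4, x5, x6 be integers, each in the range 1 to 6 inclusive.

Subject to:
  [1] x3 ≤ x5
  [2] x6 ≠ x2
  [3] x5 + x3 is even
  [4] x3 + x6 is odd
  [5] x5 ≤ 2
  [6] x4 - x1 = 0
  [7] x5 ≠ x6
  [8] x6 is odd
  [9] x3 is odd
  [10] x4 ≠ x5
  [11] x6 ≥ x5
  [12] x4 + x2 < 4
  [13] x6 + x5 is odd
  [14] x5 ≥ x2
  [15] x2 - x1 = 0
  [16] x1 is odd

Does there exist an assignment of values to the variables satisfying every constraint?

Constraint 9 makes x3 odd and constraint 8 makes x6 odd, so x3 + x6 must be even. Constraint 4 says x3 + x6 is odd — contradiction.

Unsatisfiable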